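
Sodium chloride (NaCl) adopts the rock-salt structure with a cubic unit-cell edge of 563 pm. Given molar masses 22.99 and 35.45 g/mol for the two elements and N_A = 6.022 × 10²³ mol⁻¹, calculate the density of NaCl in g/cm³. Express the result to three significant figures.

The rock-salt structure contains Z = 4 formula units per cell; M(NaCl) = 22.99 + 35.45 = 58.44 g/mol.
a³ = (5.630 × 10^-8 cm)³ = 1.785 × 10^-22 cm³.
ρ = 4 × 58.44 / (6.022 × 10²³ × 1.785 × 10^-22) = 2.175 g/cm³.

2.18 g/cm³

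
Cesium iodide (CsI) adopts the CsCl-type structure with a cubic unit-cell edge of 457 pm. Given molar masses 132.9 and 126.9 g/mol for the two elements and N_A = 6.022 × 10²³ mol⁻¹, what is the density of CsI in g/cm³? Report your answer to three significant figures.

4.52 g/cm³

The CsCl-type structure contains Z = 1 formula unit per cell; M(CsI) = 132.9 + 126.9 = 259.8 g/mol.
a³ = (4.570 × 10^-8 cm)³ = 9.544 × 10^-23 cm³.
ρ = 1 × 259.8 / (6.022 × 10²³ × 9.544 × 10^-23) = 4.520 g/cm³.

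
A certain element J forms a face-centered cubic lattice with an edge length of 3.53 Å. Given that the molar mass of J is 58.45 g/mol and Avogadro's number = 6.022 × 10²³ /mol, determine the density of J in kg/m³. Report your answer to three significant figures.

An FCC unit cell contains Z = 4 atoms.
Cell volume: a³ = (3.53 Å)³ = (3.530 × 10^-8 cm)³ = 4.399 × 10^-23 cm³.
ρ = Z·M/(N_A·a³) = 4 × 58.45 / (6.022 × 10²³ × 4.399 × 10^-23) = 8.826 g/cm³ = 8830 kg/m³.

8830 kg/m³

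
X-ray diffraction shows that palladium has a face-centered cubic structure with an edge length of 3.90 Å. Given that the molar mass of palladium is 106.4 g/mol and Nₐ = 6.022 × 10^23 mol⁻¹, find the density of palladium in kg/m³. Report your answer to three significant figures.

11900 kg/m³

An FCC unit cell contains Z = 4 atoms.
Cell volume: a³ = (3.90 Å)³ = (3.900 × 10^-8 cm)³ = 5.932 × 10^-23 cm³.
ρ = Z·M/(N_A·a³) = 4 × 106.4 / (6.022 × 10²³ × 5.932 × 10^-23) = 11.91 g/cm³ = 11900 kg/m³.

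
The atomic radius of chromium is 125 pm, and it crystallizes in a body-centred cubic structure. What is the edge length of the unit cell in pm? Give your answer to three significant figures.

In a BCC lattice, atoms touch along the body diagonal, so √3·a = 4r.
a = 4r/√3 = 4 × 125 / 1.7321 = 289 pm.

289 pm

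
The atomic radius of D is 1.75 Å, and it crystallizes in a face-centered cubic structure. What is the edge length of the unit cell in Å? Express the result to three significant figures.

4.95 Å

In an FCC lattice, atoms touch along the face diagonal, so √2·a = 4r.
a = 4r/√2 = 4 × 1.75 / 1.4142 = 4.95 Å.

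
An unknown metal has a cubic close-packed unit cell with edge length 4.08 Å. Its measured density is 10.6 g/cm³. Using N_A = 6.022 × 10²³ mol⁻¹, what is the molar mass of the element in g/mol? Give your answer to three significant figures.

An FCC cell has Z = 4 atoms; a = 4.080 × 10^-8 cm.
M = ρ·N_A·a³/Z = 10.6 × 6.022 × 10²³ × 6.792 × 10^-23 / 4 = 108 g/mol.

108 g/mol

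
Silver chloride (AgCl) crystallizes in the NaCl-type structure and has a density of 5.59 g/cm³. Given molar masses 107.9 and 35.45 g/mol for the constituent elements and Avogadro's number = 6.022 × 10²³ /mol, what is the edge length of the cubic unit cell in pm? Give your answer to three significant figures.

554 pm

M(AgCl) = 143.35 g/mol; Z = 4 formula units per cell.
a³ = Z·M/(N_A·ρ) = 4 × 143.35 / (6.022 × 10²³ × 5.59) = 1.703 × 10^-22 cm³, so a = 5.543 × 10^-8 cm = 554 pm.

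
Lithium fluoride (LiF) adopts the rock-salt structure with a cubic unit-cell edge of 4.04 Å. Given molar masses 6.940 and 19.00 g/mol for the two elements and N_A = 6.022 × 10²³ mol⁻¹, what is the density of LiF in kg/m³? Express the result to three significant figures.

2610 kg/m³

The rock-salt structure contains Z = 4 formula units per cell; M(LiF) = 6.940 + 19.00 = 25.94 g/mol.
a³ = (4.040 × 10^-8 cm)³ = 6.594 × 10^-23 cm³.
ρ = 4 × 25.94 / (6.022 × 10²³ × 6.594 × 10^-23) = 2.613 g/cm³ = 2610 kg/m³.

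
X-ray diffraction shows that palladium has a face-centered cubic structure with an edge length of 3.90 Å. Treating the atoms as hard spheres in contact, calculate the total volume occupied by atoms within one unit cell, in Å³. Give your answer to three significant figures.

In an FCC lattice atoms touch along the face diagonal, so √2·a = 4r, so r = 0.3536a = 1.379 Å.
V_atoms = Z × (4/3)πr³ = 4 × (4/3)π × (1.379)³ = 43.9 Å³.

43.9 Å³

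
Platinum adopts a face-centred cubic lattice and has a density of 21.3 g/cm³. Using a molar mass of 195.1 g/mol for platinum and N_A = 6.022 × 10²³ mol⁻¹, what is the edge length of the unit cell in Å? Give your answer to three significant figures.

With Z = 4 atoms per FCC cell, a³ = Z·M/(N_A·ρ) = 4 × 195.1 / (6.022 × 10²³ × 21.30 g/cm³) = 6.084 × 10^-23 cm³.
a = (6.084 × 10^-23)^(1/3) = 3.933 × 10^-8 cm = 3.93 Å.

3.93 Å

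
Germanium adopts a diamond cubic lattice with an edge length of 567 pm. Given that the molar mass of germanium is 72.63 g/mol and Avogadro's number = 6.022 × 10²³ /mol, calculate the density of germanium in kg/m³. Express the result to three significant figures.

5290 kg/m³

A diamond cubic unit cell contains Z = 8 atoms.
Cell volume: a³ = (567 pm)³ = (5.670 × 10^-8 cm)³ = 1.823 × 10^-22 cm³.
ρ = Z·M/(N_A·a³) = 8 × 72.63 / (6.022 × 10²³ × 1.823 × 10^-22) = 5.293 g/cm³ = 5290 kg/m³.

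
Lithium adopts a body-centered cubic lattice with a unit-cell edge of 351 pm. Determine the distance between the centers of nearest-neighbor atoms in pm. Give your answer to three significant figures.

In a BCC structure, atoms touch along the body diagonal, so √3·a = 4r; the nearest-neighbor distance equals 2r = 0.8660·a.
d = 0.8660 × 351 = 304 pm.

304 pm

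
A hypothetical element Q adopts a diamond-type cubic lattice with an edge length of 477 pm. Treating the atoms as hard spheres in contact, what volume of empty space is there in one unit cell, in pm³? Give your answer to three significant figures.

In a diamond cubic lattice nearest neighbors lie along the body diagonal with √3·a = 8r, so r = 0.2165a = 103.3 pm.
V_cell = a³ = 1.085 × 10^8 pm³; V_atoms = 8 × (4/3)πr³ = 3.691 × 10^7 pm³.
Empty space = 1.085 × 10^8 − 3.691 × 10^7 = 7.16 × 10^7 pm³.

7.16 × 10^7 pm³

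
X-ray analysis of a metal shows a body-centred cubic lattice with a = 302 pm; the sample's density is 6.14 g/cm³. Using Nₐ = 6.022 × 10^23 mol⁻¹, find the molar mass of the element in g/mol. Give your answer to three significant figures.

50.9 g/mol

A BCC cell has Z = 2 atoms; a = 3.020 × 10^-8 cm.
M = ρ·N_A·a³/Z = 6.14 × 6.022 × 10²³ × 2.754 × 10^-23 / 2 = 50.9 g/mol.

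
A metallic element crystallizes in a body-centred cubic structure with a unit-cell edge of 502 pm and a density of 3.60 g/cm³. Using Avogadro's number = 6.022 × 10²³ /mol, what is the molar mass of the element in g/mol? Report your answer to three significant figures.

A BCC cell has Z = 2 atoms; a = 5.020 × 10^-8 cm.
M = ρ·N_A·a³/Z = 3.60 × 6.022 × 10²³ × 1.265 × 10^-22 / 2 = 137 g/mol.

137 g/mol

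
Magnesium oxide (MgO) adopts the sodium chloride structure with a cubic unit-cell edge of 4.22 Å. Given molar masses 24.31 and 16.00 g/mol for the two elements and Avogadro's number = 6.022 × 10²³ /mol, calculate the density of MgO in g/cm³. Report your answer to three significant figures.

The sodium chloride structure contains Z = 4 formula units per cell; M(MgO) = 24.31 + 16.00 = 40.31 g/mol.
a³ = (4.220 × 10^-8 cm)³ = 7.515 × 10^-23 cm³.
ρ = 4 × 40.31 / (6.022 × 10²³ × 7.515 × 10^-23) = 3.563 g/cm³.

3.56 g/cm³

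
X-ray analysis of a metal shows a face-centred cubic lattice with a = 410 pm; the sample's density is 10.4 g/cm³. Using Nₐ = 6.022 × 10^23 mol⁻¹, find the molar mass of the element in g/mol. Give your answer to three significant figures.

108 g/mol

An FCC cell has Z = 4 atoms; a = 4.100 × 10^-8 cm.
M = ρ·N_A·a³/Z = 10.4 × 6.022 × 10²³ × 6.892 × 10^-23 / 4 = 108 g/mol.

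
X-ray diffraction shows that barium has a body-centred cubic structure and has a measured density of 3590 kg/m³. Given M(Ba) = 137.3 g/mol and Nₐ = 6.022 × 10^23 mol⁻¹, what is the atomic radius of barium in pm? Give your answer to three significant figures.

218 pm

For a BCC cell (Z = 2), a³ = Z·M/(N_A·ρ) = 2 × 137.3 / (6.022 × 10²³ × 3.590) = 1.270 × 10^-22 cm³, so a = 5.027 × 10^-8 cm = 502.7 pm.
Atoms touch along the body diagonal, so √3·a = 4r, so r = 0.4330 × a = 218 pm.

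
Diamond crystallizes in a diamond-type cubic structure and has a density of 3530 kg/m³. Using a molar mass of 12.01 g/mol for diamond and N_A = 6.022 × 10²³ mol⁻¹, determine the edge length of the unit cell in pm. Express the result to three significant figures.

With Z = 8 atoms per diamond cubic cell, a³ = Z·M/(N_A·ρ) = 8 × 12.01 / (6.022 × 10²³ × 3.530 g/cm³) = 4.520 × 10^-23 cm³.
a = (4.520 × 10^-23)^(1/3) = 3.562 × 10^-8 cm = 356 pm.

356 pm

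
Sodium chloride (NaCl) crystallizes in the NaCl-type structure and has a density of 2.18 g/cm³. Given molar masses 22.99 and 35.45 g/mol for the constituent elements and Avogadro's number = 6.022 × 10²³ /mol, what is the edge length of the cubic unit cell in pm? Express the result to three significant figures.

M(NaCl) = 58.44 g/mol; Z = 4 formula units per cell.
a³ = Z·M/(N_A·ρ) = 4 × 58.44 / (6.022 × 10²³ × 2.18) = 1.781 × 10^-22 cm³, so a = 5.626 × 10^-8 cm = 563 pm.

563 pm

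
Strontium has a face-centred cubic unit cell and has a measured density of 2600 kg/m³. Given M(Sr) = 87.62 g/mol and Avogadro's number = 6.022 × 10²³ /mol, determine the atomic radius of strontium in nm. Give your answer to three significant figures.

0.215 nm

For an FCC cell (Z = 4), a³ = Z·M/(N_A·ρ) = 4 × 87.62 / (6.022 × 10²³ × 2.600) = 2.238 × 10^-22 cm³, so a = 6.072 × 10^-8 cm = 0.6072 nm.
Atoms touch along the face diagonal, so √2·a = 4r, so r = 0.3536 × a = 0.215 nm.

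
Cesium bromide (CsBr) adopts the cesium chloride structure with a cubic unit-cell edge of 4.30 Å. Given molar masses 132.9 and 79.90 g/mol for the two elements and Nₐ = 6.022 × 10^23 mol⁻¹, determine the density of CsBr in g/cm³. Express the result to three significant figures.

The cesium chloride structure contains Z = 1 formula unit per cell; M(CsBr) = 132.9 + 79.90 = 212.8 g/mol.
a³ = (4.300 × 10^-8 cm)³ = 7.951 × 10^-23 cm³.
ρ = 1 × 212.8 / (6.022 × 10²³ × 7.951 × 10^-23) = 4.445 g/cm³.

4.44 g/cm³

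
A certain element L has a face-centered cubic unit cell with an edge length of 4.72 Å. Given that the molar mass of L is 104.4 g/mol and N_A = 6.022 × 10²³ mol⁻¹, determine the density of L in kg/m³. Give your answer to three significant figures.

6590 kg/m³

An FCC unit cell contains Z = 4 atoms.
Cell volume: a³ = (4.72 Å)³ = (4.720 × 10^-8 cm)³ = 1.052 × 10^-22 cm³.
ρ = Z·M/(N_A·a³) = 4 × 104.4 / (6.022 × 10²³ × 1.052 × 10^-22) = 6.595 g/cm³ = 6590 kg/m³.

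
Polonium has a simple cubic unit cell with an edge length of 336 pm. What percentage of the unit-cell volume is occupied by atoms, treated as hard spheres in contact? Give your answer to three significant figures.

52.4%

In a simple cubic lattice atoms touch along the cell edge, so a = 2r, so r = 0.5000a = 168.0 pm.
Packing fraction = Z·(4/3)πr³ / a³ = 1 × (4/3)π × (168.0)³ / (336)³ = 0.5236 = 52.4%.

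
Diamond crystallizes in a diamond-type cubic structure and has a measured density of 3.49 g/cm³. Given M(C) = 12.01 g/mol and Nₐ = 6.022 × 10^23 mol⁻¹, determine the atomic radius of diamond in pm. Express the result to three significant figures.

For a diamond cubic cell (Z = 8), a³ = Z·M/(N_A·ρ) = 8 × 12.01 / (6.022 × 10²³ × 3.490) = 4.572 × 10^-23 cm³, so a = 3.576 × 10^-8 cm = 357.6 pm.
Nearest neighbors lie along the body diagonal with √3·a = 8r, so r = 0.2165 × a = 77.4 pm.

77.4 pm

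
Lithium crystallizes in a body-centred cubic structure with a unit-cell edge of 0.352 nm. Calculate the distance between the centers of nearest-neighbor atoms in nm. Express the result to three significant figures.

In a BCC structure, atoms touch along the body diagonal, so √3·a = 4r; the nearest-neighbor distance equals 2r = 0.8660·a.
d = 0.8660 × 0.352 = 0.305 nm.

0.305 nm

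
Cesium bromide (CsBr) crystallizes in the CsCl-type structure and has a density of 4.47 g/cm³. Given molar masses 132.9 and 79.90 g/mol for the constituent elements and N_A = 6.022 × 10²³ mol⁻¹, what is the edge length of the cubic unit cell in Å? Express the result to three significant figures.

4.29 Å

M(CsBr) = 212.8 g/mol; Z = 1 formula unit per cell.
a³ = Z·M/(N_A·ρ) = 1 × 212.8 / (6.022 × 10²³ × 4.47) = 7.905 × 10^-23 cm³, so a = 4.292 × 10^-8 cm = 4.29 Å.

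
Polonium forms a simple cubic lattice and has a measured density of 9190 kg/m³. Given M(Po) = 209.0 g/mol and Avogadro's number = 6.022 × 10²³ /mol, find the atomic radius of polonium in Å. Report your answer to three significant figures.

For a simple cubic cell (Z = 1), a³ = Z·M/(N_A·ρ) = 1 × 209.0 / (6.022 × 10²³ × 9.190) = 3.777 × 10^-23 cm³, so a = 3.355 × 10^-8 cm = 3.355 Å.
Atoms touch along the cell edge, so a = 2r, so r = 0.5000 × a = 1.68 Å.

1.68 Å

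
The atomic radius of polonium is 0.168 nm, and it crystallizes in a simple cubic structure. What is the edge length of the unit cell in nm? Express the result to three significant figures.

0.336 nm

In a simple cubic lattice, atoms touch along the cell edge, so a = 2r.
a = 2r = 2 × 0.168 = 0.336 nm.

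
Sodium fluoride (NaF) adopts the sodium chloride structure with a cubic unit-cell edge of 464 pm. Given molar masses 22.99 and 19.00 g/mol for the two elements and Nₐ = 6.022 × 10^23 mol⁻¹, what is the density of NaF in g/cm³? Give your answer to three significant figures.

The sodium chloride structure contains Z = 4 formula units per cell; M(NaF) = 22.99 + 19.00 = 41.99 g/mol.
a³ = (4.640 × 10^-8 cm)³ = 9.990 × 10^-23 cm³.
ρ = 4 × 41.99 / (6.022 × 10²³ × 9.990 × 10^-23) = 2.792 g/cm³.

2.79 g/cm³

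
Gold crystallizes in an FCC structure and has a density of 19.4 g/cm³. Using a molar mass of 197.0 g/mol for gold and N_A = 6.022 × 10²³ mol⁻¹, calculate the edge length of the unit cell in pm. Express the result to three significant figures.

407 pm

With Z = 4 atoms per FCC cell, a³ = Z·M/(N_A·ρ) = 4 × 197.0 / (6.022 × 10²³ × 19.40 g/cm³) = 6.745 × 10^-23 cm³.
a = (6.745 × 10^-23)^(1/3) = 4.071 × 10^-8 cm = 407 pm.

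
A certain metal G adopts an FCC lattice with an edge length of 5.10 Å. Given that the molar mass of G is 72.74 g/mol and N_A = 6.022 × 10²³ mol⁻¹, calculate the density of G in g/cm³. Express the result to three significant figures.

3.64 g/cm³

An FCC unit cell contains Z = 4 atoms.
Cell volume: a³ = (5.10 Å)³ = (5.100 × 10^-8 cm)³ = 1.327 × 10^-22 cm³.
ρ = Z·M/(N_A·a³) = 4 × 72.74 / (6.022 × 10²³ × 1.327 × 10^-22) = 3.642 g/cm³.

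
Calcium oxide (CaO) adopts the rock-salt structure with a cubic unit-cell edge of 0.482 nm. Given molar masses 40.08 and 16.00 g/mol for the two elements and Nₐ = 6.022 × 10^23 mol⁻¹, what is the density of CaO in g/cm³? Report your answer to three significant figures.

The rock-salt structure contains Z = 4 formula units per cell; M(CaO) = 40.08 + 16.00 = 56.08 g/mol.
a³ = (4.820 × 10^-8 cm)³ = 1.120 × 10^-22 cm³.
ρ = 4 × 56.08 / (6.022 × 10²³ × 1.120 × 10^-22) = 3.326 g/cm³.

3.33 g/cm³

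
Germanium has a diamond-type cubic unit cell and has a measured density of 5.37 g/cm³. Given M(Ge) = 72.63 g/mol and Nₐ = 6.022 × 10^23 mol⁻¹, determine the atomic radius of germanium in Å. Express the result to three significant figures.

1.22 Å

For a diamond cubic cell (Z = 8), a³ = Z·M/(N_A·ρ) = 8 × 72.63 / (6.022 × 10²³ × 5.370) = 1.797 × 10^-22 cm³, so a = 5.643 × 10^-8 cm = 5.643 Å.
Nearest neighbors lie along the body diagonal with √3·a = 8r, so r = 0.2165 × a = 1.22 Å.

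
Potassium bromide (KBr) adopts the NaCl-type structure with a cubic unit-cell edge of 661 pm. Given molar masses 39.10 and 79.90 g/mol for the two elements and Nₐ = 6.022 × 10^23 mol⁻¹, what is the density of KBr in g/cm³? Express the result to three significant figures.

The NaCl-type structure contains Z = 4 formula units per cell; M(KBr) = 39.10 + 79.90 = 119.0 g/mol.
a³ = (6.610 × 10^-8 cm)³ = 2.888 × 10^-22 cm³.
ρ = 4 × 119.0 / (6.022 × 10²³ × 2.888 × 10^-22) = 2.737 g/cm³.

2.74 g/cm³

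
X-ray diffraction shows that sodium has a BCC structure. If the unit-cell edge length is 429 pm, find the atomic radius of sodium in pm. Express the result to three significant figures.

In a BCC lattice, atoms touch along the body diagonal, so √3·a = 4r.
r = √3·a/4 = 1.7321 × 429 / 4 = 186 pm.

186 pm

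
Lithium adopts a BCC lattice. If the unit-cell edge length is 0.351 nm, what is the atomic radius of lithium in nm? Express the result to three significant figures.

0.152 nm

In a BCC lattice, atoms touch along the body diagonal, so √3·a = 4r.
r = √3·a/4 = 1.7321 × 0.351 / 4 = 0.152 nm.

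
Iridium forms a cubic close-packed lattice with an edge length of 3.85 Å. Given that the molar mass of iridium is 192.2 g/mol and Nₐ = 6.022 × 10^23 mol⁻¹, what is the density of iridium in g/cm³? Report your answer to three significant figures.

22.4 g/cm³

An FCC unit cell contains Z = 4 atoms.
Cell volume: a³ = (3.85 Å)³ = (3.850 × 10^-8 cm)³ = 5.707 × 10^-23 cm³.
ρ = Z·M/(N_A·a³) = 4 × 192.2 / (6.022 × 10²³ × 5.707 × 10^-23) = 22.37 g/cm³.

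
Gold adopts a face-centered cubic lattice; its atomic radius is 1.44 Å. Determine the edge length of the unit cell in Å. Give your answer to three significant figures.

In an FCC lattice, atoms touch along the face diagonal, so √2·a = 4r.
a = 4r/√2 = 4 × 1.44 / 1.4142 = 4.07 Å.

4.07 Å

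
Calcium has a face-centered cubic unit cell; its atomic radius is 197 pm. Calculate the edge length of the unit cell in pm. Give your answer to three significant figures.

557 pm

In an FCC lattice, atoms touch along the face diagonal, so √2·a = 4r.
a = 4r/√2 = 4 × 197 / 1.4142 = 557 pm.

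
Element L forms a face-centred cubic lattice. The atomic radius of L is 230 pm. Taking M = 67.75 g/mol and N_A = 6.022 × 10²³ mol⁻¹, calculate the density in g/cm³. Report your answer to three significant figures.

1.63 g/cm³

In an FCC lattice, atoms touch along the face diagonal, so √2·a = 4r, giving a = 650.5 pm = 6.505 × 10^-8 cm.
With Z = 4, ρ = Z·M/(N_A·a³) = 4 × 67.75 / (6.022 × 10²³ × 2.753 × 10^-22) = 1.635 g/cm³.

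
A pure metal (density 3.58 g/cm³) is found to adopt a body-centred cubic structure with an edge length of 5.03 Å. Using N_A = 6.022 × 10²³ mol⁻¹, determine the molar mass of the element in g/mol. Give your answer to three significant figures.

137 g/mol

A BCC cell has Z = 2 atoms; a = 5.030 × 10^-8 cm.
M = ρ·N_A·a³/Z = 3.58 × 6.022 × 10²³ × 1.273 × 10^-22 / 2 = 137 g/mol.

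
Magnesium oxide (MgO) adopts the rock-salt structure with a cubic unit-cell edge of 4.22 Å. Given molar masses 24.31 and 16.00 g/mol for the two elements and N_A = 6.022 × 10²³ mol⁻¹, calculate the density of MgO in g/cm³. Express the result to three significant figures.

3.56 g/cm³

The rock-salt structure contains Z = 4 formula units per cell; M(MgO) = 24.31 + 16.00 = 40.31 g/mol.
a³ = (4.220 × 10^-8 cm)³ = 7.515 × 10^-23 cm³.
ρ = 4 × 40.31 / (6.022 × 10²³ × 7.515 × 10^-23) = 3.563 g/cm³.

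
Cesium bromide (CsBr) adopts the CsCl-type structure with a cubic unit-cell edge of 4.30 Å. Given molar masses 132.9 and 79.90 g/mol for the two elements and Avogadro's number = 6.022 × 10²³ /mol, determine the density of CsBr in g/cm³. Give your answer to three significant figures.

4.44 g/cm³

The CsCl-type structure contains Z = 1 formula unit per cell; M(CsBr) = 132.9 + 79.90 = 212.8 g/mol.
a³ = (4.300 × 10^-8 cm)³ = 7.951 × 10^-23 cm³.
ρ = 1 × 212.8 / (6.022 × 10²³ × 7.951 × 10^-23) = 4.445 g/cm³.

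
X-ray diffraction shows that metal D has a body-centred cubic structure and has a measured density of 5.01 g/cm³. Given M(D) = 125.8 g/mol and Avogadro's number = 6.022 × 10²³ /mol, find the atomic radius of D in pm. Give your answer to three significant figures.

For a BCC cell (Z = 2), a³ = Z·M/(N_A·ρ) = 2 × 125.8 / (6.022 × 10²³ × 5.010) = 8.339 × 10^-23 cm³, so a = 4.369 × 10^-8 cm = 436.9 pm.
Atoms touch along the body diagonal, so √3·a = 4r, so r = 0.4330 × a = 189 pm.

189 pm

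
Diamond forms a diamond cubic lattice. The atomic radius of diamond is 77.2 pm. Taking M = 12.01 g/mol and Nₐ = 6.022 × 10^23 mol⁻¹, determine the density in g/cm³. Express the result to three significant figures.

In a diamond cubic lattice, nearest neighbors lie along the body diagonal with √3·a = 8r, giving a = 356.6 pm = 3.566 × 10^-8 cm.
With Z = 8, ρ = Z·M/(N_A·a³) = 8 × 12.01 / (6.022 × 10²³ × 4.534 × 10^-23) = 3.519 g/cm³.

3.52 g/cm³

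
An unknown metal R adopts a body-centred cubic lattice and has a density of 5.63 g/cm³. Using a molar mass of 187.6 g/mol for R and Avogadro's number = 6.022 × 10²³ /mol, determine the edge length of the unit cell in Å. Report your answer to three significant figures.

4.80 Å

With Z = 2 atoms per BCC cell, a³ = Z·M/(N_A·ρ) = 2 × 187.6 / (6.022 × 10²³ × 5.630 g/cm³) = 1.107 × 10^-22 cm³.
a = (1.107 × 10^-22)^(1/3) = 4.801 × 10^-8 cm = 4.80 Å.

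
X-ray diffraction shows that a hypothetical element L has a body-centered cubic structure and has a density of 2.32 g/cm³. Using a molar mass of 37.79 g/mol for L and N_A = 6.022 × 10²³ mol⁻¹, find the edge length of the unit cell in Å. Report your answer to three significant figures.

With Z = 2 atoms per BCC cell, a³ = Z·M/(N_A·ρ) = 2 × 37.79 / (6.022 × 10²³ × 2.320 g/cm³) = 5.410 × 10^-23 cm³.
a = (5.410 × 10^-23)^(1/3) = 3.782 × 10^-8 cm = 3.78 Å.

3.78 Å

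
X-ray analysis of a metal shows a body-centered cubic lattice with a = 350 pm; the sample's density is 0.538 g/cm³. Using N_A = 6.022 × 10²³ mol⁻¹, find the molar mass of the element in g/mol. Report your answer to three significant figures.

6.95 g/mol

A BCC cell has Z = 2 atoms; a = 3.500 × 10^-8 cm.
M = ρ·N_A·a³/Z = 0.538 × 6.022 × 10²³ × 4.288 × 10^-23 / 2 = 6.95 g/mol.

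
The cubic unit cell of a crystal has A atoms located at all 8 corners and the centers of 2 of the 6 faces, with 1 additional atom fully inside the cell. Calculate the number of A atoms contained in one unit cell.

3

Corner atoms are shared by 8 cells (1/8 each), face atoms by 2 (1/2 each), interior atoms are unshared.
Net atoms = 8 × 1/8 + 2 × 1/2 + 1 = 1 + 1 + 1 = 3.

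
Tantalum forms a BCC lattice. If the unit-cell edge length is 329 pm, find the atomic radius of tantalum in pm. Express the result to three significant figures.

142 pm

In a BCC lattice, atoms touch along the body diagonal, so √3·a = 4r.
r = √3·a/4 = 1.7321 × 329 / 4 = 142 pm.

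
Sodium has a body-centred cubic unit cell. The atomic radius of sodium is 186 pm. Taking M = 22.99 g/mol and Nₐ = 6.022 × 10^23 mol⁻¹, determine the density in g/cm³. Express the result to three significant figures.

0.963 g/cm³

In a BCC lattice, atoms touch along the body diagonal, so √3·a = 4r, giving a = 429.5 pm = 4.295 × 10^-8 cm.
With Z = 2, ρ = Z·M/(N_A·a³) = 2 × 22.99 / (6.022 × 10²³ × 7.926 × 10^-23) = 0.9634 g/cm³.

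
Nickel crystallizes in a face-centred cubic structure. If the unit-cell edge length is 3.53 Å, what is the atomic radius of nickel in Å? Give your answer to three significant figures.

In an FCC lattice, atoms touch along the face diagonal, so √2·a = 4r.
r = √2·a/4 = 1.4142 × 3.53 / 4 = 1.25 Å.

1.25 Å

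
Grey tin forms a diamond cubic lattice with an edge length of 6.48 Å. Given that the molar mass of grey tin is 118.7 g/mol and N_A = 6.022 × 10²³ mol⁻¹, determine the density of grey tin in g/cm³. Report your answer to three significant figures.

A diamond cubic unit cell contains Z = 8 atoms.
Cell volume: a³ = (6.48 Å)³ = (6.480 × 10^-8 cm)³ = 2.721 × 10^-22 cm³.
ρ = Z·M/(N_A·a³) = 8 × 118.7 / (6.022 × 10²³ × 2.721 × 10^-22) = 5.795 g/cm³.

5.80 g/cm³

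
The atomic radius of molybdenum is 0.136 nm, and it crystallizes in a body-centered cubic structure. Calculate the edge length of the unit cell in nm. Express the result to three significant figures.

In a BCC lattice, atoms touch along the body diagonal, so √3·a = 4r.
a = 4r/√3 = 4 × 0.136 / 1.7321 = 0.314 nm.

0.314 nm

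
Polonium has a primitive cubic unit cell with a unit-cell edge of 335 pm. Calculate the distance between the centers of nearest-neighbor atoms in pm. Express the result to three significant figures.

335 pm

In a simple cubic structure, atoms touch along the cell edge, so a = 2r; the nearest-neighbor distance equals 2r = 1.000·a.
d = 1.000 × 335 = 335 pm.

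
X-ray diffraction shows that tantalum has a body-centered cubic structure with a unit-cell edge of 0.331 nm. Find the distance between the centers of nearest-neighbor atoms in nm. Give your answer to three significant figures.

In a BCC structure, atoms touch along the body diagonal, so √3·a = 4r; the nearest-neighbor distance equals 2r = 0.8660·a.
d = 0.8660 × 0.331 = 0.287 nm.

0.287 nm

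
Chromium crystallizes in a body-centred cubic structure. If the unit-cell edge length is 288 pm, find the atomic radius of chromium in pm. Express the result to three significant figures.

125 pm

In a BCC lattice, atoms touch along the body diagonal, so √3·a = 4r.
r = √3·a/4 = 1.7321 × 288 / 4 = 125 pm.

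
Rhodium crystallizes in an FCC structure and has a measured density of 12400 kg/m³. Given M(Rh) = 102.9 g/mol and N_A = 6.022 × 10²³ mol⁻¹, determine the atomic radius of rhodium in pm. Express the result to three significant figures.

For an FCC cell (Z = 4), a³ = Z·M/(N_A·ρ) = 4 × 102.9 / (6.022 × 10²³ × 12.40) = 5.512 × 10^-23 cm³, so a = 3.806 × 10^-8 cm = 380.6 pm.
Atoms touch along the face diagonal, so √2·a = 4r, so r = 0.3536 × a = 135 pm.

135 pm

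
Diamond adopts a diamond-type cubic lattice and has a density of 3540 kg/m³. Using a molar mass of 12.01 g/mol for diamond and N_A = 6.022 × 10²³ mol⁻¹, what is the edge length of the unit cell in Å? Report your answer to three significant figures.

With Z = 8 atoms per diamond cubic cell, a³ = Z·M/(N_A·ρ) = 8 × 12.01 / (6.022 × 10²³ × 3.540 g/cm³) = 4.507 × 10^-23 cm³.
a = (4.507 × 10^-23)^(1/3) = 3.559 × 10^-8 cm = 3.56 Å.

3.56 Å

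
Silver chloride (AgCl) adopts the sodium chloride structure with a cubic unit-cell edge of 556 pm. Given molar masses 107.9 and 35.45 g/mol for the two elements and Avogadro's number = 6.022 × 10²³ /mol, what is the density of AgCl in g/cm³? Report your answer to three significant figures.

The sodium chloride structure contains Z = 4 formula units per cell; M(AgCl) = 107.9 + 35.45 = 143.35 g/mol.
a³ = (5.560 × 10^-8 cm)³ = 1.719 × 10^-22 cm³.
ρ = 4 × 143.35 / (6.022 × 10²³ × 1.719 × 10^-22) = 5.540 g/cm³.

5.54 g/cm³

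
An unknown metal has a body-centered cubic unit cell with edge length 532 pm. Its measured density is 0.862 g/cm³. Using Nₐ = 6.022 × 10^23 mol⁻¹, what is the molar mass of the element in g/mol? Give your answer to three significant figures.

39.1 g/mol

A BCC cell has Z = 2 atoms; a = 5.320 × 10^-8 cm.
M = ρ·N_A·a³/Z = 0.862 × 6.022 × 10²³ × 1.506 × 10^-22 / 2 = 39.1 g/mol.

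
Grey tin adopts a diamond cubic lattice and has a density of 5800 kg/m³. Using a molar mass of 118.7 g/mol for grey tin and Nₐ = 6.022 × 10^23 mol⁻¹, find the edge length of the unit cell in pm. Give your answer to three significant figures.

648 pm

With Z = 8 atoms per diamond cubic cell, a³ = Z·M/(N_A·ρ) = 8 × 118.7 / (6.022 × 10²³ × 5.800 g/cm³) = 2.719 × 10^-22 cm³.
a = (2.719 × 10^-22)^(1/3) = 6.478 × 10^-8 cm = 648 pm.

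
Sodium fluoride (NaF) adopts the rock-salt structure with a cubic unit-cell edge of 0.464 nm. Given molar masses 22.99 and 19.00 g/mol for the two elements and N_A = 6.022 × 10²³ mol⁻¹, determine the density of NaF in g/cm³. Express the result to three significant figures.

2.79 g/cm³

The rock-salt structure contains Z = 4 formula units per cell; M(NaF) = 22.99 + 19.00 = 41.99 g/mol.
a³ = (4.640 × 10^-8 cm)³ = 9.990 × 10^-23 cm³.
ρ = 4 × 41.99 / (6.022 × 10²³ × 9.990 × 10^-23) = 2.792 g/cm³.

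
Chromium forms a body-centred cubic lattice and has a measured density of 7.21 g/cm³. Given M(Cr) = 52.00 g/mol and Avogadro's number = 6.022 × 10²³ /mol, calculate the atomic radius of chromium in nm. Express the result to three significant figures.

0.125 nm

For a BCC cell (Z = 2), a³ = Z·M/(N_A·ρ) = 2 × 52.00 / (6.022 × 10²³ × 7.210) = 2.395 × 10^-23 cm³, so a = 2.883 × 10^-8 cm = 0.2883 nm.
Atoms touch along the body diagonal, so √3·a = 4r, so r = 0.4330 × a = 0.125 nm.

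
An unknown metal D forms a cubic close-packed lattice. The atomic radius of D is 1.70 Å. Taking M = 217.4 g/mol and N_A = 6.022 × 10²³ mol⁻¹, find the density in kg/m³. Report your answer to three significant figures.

In an FCC lattice, atoms touch along the face diagonal, so √2·a = 4r, giving a = 4.808 Å = 4.808 × 10^-8 cm.
With Z = 4, ρ = Z·M/(N_A·a³) = 4 × 217.4 / (6.022 × 10²³ × 1.112 × 10^-22) = 12.99 g/cm³ = 13000 kg/m³.

13000 kg/m³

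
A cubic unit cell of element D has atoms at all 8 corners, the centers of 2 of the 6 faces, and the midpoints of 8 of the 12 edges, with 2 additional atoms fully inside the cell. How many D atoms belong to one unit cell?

6

Corner atoms are shared by 8 cells (1/8 each), face atoms by 2 (1/2 each), edge atoms by 4 (1/4 each), interior atoms are unshared.
Net atoms = 8 × 1/8 + 2 × 1/2 + 8 × 1/4 + 2 = 1 + 1 + 2 + 2 = 6.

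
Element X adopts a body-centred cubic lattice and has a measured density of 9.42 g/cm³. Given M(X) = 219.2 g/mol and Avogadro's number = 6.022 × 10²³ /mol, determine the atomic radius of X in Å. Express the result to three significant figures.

1.84 Å

For a BCC cell (Z = 2), a³ = Z·M/(N_A·ρ) = 2 × 219.2 / (6.022 × 10²³ × 9.420) = 7.728 × 10^-23 cm³, so a = 4.260 × 10^-8 cm = 4.260 Å.
Atoms touch along the body diagonal, so √3·a = 4r, so r = 0.4330 × a = 1.84 Å.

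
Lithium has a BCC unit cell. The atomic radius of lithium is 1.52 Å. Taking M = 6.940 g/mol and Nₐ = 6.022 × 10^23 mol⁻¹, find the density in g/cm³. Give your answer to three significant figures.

In a BCC lattice, atoms touch along the body diagonal, so √3·a = 4r, giving a = 3.510 Å = 3.510 × 10^-8 cm.
With Z = 2, ρ = Z·M/(N_A·a³) = 2 × 6.940 / (6.022 × 10²³ × 4.325 × 10^-23) = 0.5329 g/cm³.

0.533 g/cm³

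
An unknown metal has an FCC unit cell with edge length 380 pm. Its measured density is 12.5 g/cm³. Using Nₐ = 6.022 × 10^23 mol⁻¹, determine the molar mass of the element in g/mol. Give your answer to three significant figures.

An FCC cell has Z = 4 atoms; a = 3.800 × 10^-8 cm.
M = ρ·N_A·a³/Z = 12.5 × 6.022 × 10²³ × 5.487 × 10^-23 / 4 = 103 g/mol.

103 g/mol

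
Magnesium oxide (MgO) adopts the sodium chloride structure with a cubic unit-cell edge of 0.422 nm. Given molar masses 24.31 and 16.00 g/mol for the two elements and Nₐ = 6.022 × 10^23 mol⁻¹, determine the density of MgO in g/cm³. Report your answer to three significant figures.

3.56 g/cm³

The sodium chloride structure contains Z = 4 formula units per cell; M(MgO) = 24.31 + 16.00 = 40.31 g/mol.
a³ = (4.220 × 10^-8 cm)³ = 7.515 × 10^-23 cm³.
ρ = 4 × 40.31 / (6.022 × 10²³ × 7.515 × 10^-23) = 3.563 g/cm³.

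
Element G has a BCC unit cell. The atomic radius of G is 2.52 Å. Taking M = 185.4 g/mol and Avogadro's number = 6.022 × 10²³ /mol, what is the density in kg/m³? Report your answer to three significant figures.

In a BCC lattice, atoms touch along the body diagonal, so √3·a = 4r, giving a = 5.820 Å = 5.820 × 10^-8 cm.
With Z = 2, ρ = Z·M/(N_A·a³) = 2 × 185.4 / (6.022 × 10²³ × 1.971 × 10^-22) = 3.124 g/cm³ = 3120 kg/m³.

3120 kg/m³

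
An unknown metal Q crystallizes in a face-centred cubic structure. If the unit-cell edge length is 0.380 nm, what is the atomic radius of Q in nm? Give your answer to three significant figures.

In an FCC lattice, atoms touch along the face diagonal, so √2·a = 4r.
r = √2·a/4 = 1.4142 × 0.380 / 4 = 0.134 nm.

0.134 nm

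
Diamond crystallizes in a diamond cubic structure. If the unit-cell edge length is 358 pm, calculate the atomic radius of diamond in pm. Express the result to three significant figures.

In a diamond cubic lattice, nearest neighbors lie along the body diagonal with √3·a = 8r.
r = √3·a/8 = 1.7321 × 358 / 8 = 77.5 pm.

77.5 pm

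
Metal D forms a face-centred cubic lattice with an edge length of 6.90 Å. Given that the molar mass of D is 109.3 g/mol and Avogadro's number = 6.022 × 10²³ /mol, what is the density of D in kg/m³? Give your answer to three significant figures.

2210 kg/m³

An FCC unit cell contains Z = 4 atoms.
Cell volume: a³ = (6.90 Å)³ = (6.900 × 10^-8 cm)³ = 3.285 × 10^-22 cm³.
ρ = Z·M/(N_A·a³) = 4 × 109.3 / (6.022 × 10²³ × 3.285 × 10^-22) = 2.210 g/cm³ = 2210 kg/m³.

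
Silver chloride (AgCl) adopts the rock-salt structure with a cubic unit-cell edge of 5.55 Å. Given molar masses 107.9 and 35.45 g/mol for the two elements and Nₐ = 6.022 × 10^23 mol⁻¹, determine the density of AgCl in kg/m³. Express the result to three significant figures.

The rock-salt structure contains Z = 4 formula units per cell; M(AgCl) = 107.9 + 35.45 = 143.35 g/mol.
a³ = (5.550 × 10^-8 cm)³ = 1.710 × 10^-22 cm³.
ρ = 4 × 143.35 / (6.022 × 10²³ × 1.710 × 10^-22) = 5.570 g/cm³ = 5570 kg/m³.

5570 kg/m³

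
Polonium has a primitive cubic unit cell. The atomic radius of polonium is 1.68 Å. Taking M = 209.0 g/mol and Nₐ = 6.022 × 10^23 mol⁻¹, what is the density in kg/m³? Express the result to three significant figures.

9150 kg/m³

In a simple cubic lattice, atoms touch along the cell edge, so a = 2r, giving a = 3.360 Å = 3.360 × 10^-8 cm.
With Z = 1, ρ = Z·M/(N_A·a³) = 1 × 209.0 / (6.022 × 10²³ × 3.793 × 10^-23) = 9.149 g/cm³ = 9150 kg/m³.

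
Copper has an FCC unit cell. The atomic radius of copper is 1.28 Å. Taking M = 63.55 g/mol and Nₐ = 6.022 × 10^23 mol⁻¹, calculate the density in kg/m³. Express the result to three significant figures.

In an FCC lattice, atoms touch along the face diagonal, so √2·a = 4r, giving a = 3.620 Å = 3.620 × 10^-8 cm.
With Z = 4, ρ = Z·M/(N_A·a³) = 4 × 63.55 / (6.022 × 10²³ × 4.745 × 10^-23) = 8.895 g/cm³ = 8900 kg/m³.

8900 kg/m³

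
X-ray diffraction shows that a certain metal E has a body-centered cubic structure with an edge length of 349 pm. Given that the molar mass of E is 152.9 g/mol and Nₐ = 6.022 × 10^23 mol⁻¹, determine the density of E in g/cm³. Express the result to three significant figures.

11.9 g/cm³

A BCC unit cell contains Z = 2 atoms.
Cell volume: a³ = (349 pm)³ = (3.490 × 10^-8 cm)³ = 4.251 × 10^-23 cm³.
ρ = Z·M/(N_A·a³) = 2 × 152.9 / (6.022 × 10²³ × 4.251 × 10^-23) = 11.95 g/cm³.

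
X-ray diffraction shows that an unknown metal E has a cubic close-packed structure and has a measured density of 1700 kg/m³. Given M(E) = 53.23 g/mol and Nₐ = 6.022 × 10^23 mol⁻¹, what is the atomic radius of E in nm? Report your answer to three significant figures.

For an FCC cell (Z = 4), a³ = Z·M/(N_A·ρ) = 4 × 53.23 / (6.022 × 10²³ × 1.700) = 2.080 × 10^-22 cm³, so a = 5.925 × 10^-8 cm = 0.5925 nm.
Atoms touch along the face diagonal, so √2·a = 4r, so r = 0.3536 × a = 0.209 nm.

0.209 nm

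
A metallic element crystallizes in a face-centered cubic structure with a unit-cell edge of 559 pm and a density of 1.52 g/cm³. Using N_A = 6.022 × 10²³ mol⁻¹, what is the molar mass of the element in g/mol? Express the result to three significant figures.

An FCC cell has Z = 4 atoms; a = 5.590 × 10^-8 cm.
M = ρ·N_A·a³/Z = 1.52 × 6.022 × 10²³ × 1.747 × 10^-22 / 4 = 40.0 g/mol.

40.0 g/mol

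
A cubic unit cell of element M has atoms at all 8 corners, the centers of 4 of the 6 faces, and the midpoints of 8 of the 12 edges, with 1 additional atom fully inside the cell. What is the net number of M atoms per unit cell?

Corner atoms are shared by 8 cells (1/8 each), face atoms by 2 (1/2 each), edge atoms by 4 (1/4 each), interior atoms are unshared.
Net atoms = 8 × 1/8 + 4 × 1/2 + 8 × 1/4 + 1 = 1 + 2 + 2 + 1 = 6.

6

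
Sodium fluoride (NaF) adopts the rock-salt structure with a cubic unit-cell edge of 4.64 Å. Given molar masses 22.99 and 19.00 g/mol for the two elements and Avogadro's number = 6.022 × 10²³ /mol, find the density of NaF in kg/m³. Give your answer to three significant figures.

2790 kg/m³

The rock-salt structure contains Z = 4 formula units per cell; M(NaF) = 22.99 + 19.00 = 41.99 g/mol.
a³ = (4.640 × 10^-8 cm)³ = 9.990 × 10^-23 cm³.
ρ = 4 × 41.99 / (6.022 × 10²³ × 9.990 × 10^-23) = 2.792 g/cm³ = 2790 kg/m³.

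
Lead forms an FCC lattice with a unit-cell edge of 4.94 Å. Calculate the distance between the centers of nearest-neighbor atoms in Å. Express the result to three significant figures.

3.49 Å

In an FCC structure, atoms touch along the face diagonal, so √2·a = 4r; the nearest-neighbor distance equals 2r = 0.7071·a.
d = 0.7071 × 4.94 = 3.49 Å.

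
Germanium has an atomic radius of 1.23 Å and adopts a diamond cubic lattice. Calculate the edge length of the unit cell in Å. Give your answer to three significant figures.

5.68 Å

In a diamond cubic lattice, nearest neighbors lie along the body diagonal with √3·a = 8r.
a = 8r/√3 = 8 × 1.23 / 1.7321 = 5.68 Å.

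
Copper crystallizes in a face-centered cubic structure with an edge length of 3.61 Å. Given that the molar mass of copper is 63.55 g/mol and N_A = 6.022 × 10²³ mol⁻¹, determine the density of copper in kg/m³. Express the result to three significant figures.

An FCC unit cell contains Z = 4 atoms.
Cell volume: a³ = (3.61 Å)³ = (3.610 × 10^-8 cm)³ = 4.705 × 10^-23 cm³.
ρ = Z·M/(N_A·a³) = 4 × 63.55 / (6.022 × 10²³ × 4.705 × 10^-23) = 8.972 g/cm³ = 8970 kg/m³.

8970 kg/m³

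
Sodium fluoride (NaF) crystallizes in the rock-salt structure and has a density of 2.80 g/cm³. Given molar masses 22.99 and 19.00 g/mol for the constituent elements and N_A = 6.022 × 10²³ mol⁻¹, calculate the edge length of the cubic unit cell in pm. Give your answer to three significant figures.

464 pm

M(NaF) = 41.99 g/mol; Z = 4 formula units per cell.
a³ = Z·M/(N_A·ρ) = 4 × 41.99 / (6.022 × 10²³ × 2.80) = 9.961 × 10^-23 cm³, so a = 4.636 × 10^-8 cm = 464 pm.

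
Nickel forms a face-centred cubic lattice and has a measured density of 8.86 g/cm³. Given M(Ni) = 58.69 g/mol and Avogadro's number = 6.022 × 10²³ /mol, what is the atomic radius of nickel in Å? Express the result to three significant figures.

For an FCC cell (Z = 4), a³ = Z·M/(N_A·ρ) = 4 × 58.69 / (6.022 × 10²³ × 8.860) = 4.400 × 10^-23 cm³, so a = 3.530 × 10^-8 cm = 3.530 Å.
Atoms touch along the face diagonal, so √2·a = 4r, so r = 0.3536 × a = 1.25 Å.

1.25 Å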